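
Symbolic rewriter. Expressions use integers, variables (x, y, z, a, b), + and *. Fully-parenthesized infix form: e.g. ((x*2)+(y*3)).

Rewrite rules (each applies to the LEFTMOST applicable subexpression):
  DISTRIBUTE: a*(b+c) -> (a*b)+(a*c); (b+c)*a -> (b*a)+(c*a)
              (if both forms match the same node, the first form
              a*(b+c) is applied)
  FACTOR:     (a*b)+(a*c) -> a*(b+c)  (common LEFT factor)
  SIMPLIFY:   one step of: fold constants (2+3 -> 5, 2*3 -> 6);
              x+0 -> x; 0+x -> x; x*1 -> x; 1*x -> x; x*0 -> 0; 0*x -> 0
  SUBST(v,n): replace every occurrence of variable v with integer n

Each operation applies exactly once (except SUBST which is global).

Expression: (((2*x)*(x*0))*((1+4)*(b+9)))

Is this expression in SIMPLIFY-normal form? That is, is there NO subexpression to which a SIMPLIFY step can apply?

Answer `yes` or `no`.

Expression: (((2*x)*(x*0))*((1+4)*(b+9)))
Scanning for simplifiable subexpressions (pre-order)...
  at root: (((2*x)*(x*0))*((1+4)*(b+9))) (not simplifiable)
  at L: ((2*x)*(x*0)) (not simplifiable)
  at LL: (2*x) (not simplifiable)
  at LR: (x*0) (SIMPLIFIABLE)
  at R: ((1+4)*(b+9)) (not simplifiable)
  at RL: (1+4) (SIMPLIFIABLE)
  at RR: (b+9) (not simplifiable)
Found simplifiable subexpr at path LR: (x*0)
One SIMPLIFY step would give: (((2*x)*0)*((1+4)*(b+9)))
-> NOT in normal form.

Answer: no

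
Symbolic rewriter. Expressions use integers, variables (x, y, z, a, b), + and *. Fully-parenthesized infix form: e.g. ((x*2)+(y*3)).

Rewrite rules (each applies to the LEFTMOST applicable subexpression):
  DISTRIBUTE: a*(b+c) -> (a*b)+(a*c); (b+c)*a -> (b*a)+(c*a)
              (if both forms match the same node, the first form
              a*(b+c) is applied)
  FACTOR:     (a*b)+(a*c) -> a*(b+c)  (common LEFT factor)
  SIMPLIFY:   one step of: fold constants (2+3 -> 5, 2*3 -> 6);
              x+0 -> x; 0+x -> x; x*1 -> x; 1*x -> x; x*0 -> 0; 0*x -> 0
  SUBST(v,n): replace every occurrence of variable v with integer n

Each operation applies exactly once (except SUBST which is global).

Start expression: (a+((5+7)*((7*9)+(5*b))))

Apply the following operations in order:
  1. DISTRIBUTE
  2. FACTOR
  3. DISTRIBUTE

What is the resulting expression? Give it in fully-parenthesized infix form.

Answer: (a+(((5+7)*(7*9))+((5+7)*(5*b))))

Derivation:
Start: (a+((5+7)*((7*9)+(5*b))))
Apply DISTRIBUTE at R (target: ((5+7)*((7*9)+(5*b)))): (a+((5+7)*((7*9)+(5*b)))) -> (a+(((5+7)*(7*9))+((5+7)*(5*b))))
Apply FACTOR at R (target: (((5+7)*(7*9))+((5+7)*(5*b)))): (a+(((5+7)*(7*9))+((5+7)*(5*b)))) -> (a+((5+7)*((7*9)+(5*b))))
Apply DISTRIBUTE at R (target: ((5+7)*((7*9)+(5*b)))): (a+((5+7)*((7*9)+(5*b)))) -> (a+(((5+7)*(7*9))+((5+7)*(5*b))))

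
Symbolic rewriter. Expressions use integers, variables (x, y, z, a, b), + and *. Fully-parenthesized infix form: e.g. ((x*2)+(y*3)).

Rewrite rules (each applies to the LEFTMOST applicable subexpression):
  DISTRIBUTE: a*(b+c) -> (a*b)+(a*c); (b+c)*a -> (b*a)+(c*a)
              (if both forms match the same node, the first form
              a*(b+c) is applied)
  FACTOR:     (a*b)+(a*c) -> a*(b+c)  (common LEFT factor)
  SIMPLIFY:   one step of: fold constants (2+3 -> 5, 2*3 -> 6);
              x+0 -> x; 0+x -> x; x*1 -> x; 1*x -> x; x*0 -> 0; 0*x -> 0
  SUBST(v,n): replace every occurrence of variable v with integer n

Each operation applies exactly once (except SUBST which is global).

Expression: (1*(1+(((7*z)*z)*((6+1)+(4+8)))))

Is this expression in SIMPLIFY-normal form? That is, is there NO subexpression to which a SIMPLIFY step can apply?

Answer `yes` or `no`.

Expression: (1*(1+(((7*z)*z)*((6+1)+(4+8)))))
Scanning for simplifiable subexpressions (pre-order)...
  at root: (1*(1+(((7*z)*z)*((6+1)+(4+8))))) (SIMPLIFIABLE)
  at R: (1+(((7*z)*z)*((6+1)+(4+8)))) (not simplifiable)
  at RR: (((7*z)*z)*((6+1)+(4+8))) (not simplifiable)
  at RRL: ((7*z)*z) (not simplifiable)
  at RRLL: (7*z) (not simplifiable)
  at RRR: ((6+1)+(4+8)) (not simplifiable)
  at RRRL: (6+1) (SIMPLIFIABLE)
  at RRRR: (4+8) (SIMPLIFIABLE)
Found simplifiable subexpr at path root: (1*(1+(((7*z)*z)*((6+1)+(4+8)))))
One SIMPLIFY step would give: (1+(((7*z)*z)*((6+1)+(4+8))))
-> NOT in normal form.

Answer: no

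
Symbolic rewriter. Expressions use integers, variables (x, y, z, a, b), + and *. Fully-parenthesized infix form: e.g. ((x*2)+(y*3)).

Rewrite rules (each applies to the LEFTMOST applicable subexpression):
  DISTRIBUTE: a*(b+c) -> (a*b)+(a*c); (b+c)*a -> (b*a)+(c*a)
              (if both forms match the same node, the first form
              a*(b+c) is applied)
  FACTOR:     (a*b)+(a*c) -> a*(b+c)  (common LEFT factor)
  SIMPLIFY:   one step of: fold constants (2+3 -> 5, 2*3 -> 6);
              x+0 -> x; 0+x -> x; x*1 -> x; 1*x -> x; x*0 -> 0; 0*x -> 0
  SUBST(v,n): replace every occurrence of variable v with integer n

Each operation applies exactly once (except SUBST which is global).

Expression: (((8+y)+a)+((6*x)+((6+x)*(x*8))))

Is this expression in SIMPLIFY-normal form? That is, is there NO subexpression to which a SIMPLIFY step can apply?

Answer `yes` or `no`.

Expression: (((8+y)+a)+((6*x)+((6+x)*(x*8))))
Scanning for simplifiable subexpressions (pre-order)...
  at root: (((8+y)+a)+((6*x)+((6+x)*(x*8)))) (not simplifiable)
  at L: ((8+y)+a) (not simplifiable)
  at LL: (8+y) (not simplifiable)
  at R: ((6*x)+((6+x)*(x*8))) (not simplifiable)
  at RL: (6*x) (not simplifiable)
  at RR: ((6+x)*(x*8)) (not simplifiable)
  at RRL: (6+x) (not simplifiable)
  at RRR: (x*8) (not simplifiable)
Result: no simplifiable subexpression found -> normal form.

Answer: yes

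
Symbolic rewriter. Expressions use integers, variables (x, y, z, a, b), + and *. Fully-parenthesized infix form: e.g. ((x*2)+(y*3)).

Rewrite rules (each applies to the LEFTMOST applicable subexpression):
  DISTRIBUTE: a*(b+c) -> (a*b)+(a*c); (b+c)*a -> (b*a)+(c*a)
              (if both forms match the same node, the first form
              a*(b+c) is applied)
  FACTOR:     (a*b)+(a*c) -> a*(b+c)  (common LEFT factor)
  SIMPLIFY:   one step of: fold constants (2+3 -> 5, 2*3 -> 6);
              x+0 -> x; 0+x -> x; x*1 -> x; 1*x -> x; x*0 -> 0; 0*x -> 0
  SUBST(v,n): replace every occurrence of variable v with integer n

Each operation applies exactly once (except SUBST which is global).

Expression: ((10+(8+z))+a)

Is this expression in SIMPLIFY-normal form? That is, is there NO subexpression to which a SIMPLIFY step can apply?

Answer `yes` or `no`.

Expression: ((10+(8+z))+a)
Scanning for simplifiable subexpressions (pre-order)...
  at root: ((10+(8+z))+a) (not simplifiable)
  at L: (10+(8+z)) (not simplifiable)
  at LR: (8+z) (not simplifiable)
Result: no simplifiable subexpression found -> normal form.

Answer: yes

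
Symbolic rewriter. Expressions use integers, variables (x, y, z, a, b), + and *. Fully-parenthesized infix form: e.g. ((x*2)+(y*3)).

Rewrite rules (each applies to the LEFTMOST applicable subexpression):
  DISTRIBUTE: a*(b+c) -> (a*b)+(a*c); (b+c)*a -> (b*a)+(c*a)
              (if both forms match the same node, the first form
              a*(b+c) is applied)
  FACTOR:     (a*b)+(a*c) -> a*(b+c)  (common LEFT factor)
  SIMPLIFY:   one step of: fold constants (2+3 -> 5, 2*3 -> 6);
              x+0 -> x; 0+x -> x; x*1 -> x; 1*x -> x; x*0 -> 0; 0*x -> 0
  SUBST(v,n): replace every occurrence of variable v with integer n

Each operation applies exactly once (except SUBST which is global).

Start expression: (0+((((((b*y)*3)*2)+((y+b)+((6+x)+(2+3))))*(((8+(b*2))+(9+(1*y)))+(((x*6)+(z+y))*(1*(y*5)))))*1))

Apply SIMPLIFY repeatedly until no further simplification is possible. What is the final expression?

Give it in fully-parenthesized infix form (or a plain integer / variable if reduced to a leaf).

Answer: (((((b*y)*3)*2)+((y+b)+((6+x)+5)))*(((8+(b*2))+(9+y))+(((x*6)+(z+y))*(y*5))))

Derivation:
Start: (0+((((((b*y)*3)*2)+((y+b)+((6+x)+(2+3))))*(((8+(b*2))+(9+(1*y)))+(((x*6)+(z+y))*(1*(y*5)))))*1))
Step 1: at root: (0+((((((b*y)*3)*2)+((y+b)+((6+x)+(2+3))))*(((8+(b*2))+(9+(1*y)))+(((x*6)+(z+y))*(1*(y*5)))))*1)) -> ((((((b*y)*3)*2)+((y+b)+((6+x)+(2+3))))*(((8+(b*2))+(9+(1*y)))+(((x*6)+(z+y))*(1*(y*5)))))*1); overall: (0+((((((b*y)*3)*2)+((y+b)+((6+x)+(2+3))))*(((8+(b*2))+(9+(1*y)))+(((x*6)+(z+y))*(1*(y*5)))))*1)) -> ((((((b*y)*3)*2)+((y+b)+((6+x)+(2+3))))*(((8+(b*2))+(9+(1*y)))+(((x*6)+(z+y))*(1*(y*5)))))*1)
Step 2: at root: ((((((b*y)*3)*2)+((y+b)+((6+x)+(2+3))))*(((8+(b*2))+(9+(1*y)))+(((x*6)+(z+y))*(1*(y*5)))))*1) -> (((((b*y)*3)*2)+((y+b)+((6+x)+(2+3))))*(((8+(b*2))+(9+(1*y)))+(((x*6)+(z+y))*(1*(y*5))))); overall: ((((((b*y)*3)*2)+((y+b)+((6+x)+(2+3))))*(((8+(b*2))+(9+(1*y)))+(((x*6)+(z+y))*(1*(y*5)))))*1) -> (((((b*y)*3)*2)+((y+b)+((6+x)+(2+3))))*(((8+(b*2))+(9+(1*y)))+(((x*6)+(z+y))*(1*(y*5)))))
Step 3: at LRRR: (2+3) -> 5; overall: (((((b*y)*3)*2)+((y+b)+((6+x)+(2+3))))*(((8+(b*2))+(9+(1*y)))+(((x*6)+(z+y))*(1*(y*5))))) -> (((((b*y)*3)*2)+((y+b)+((6+x)+5)))*(((8+(b*2))+(9+(1*y)))+(((x*6)+(z+y))*(1*(y*5)))))
Step 4: at RLRR: (1*y) -> y; overall: (((((b*y)*3)*2)+((y+b)+((6+x)+5)))*(((8+(b*2))+(9+(1*y)))+(((x*6)+(z+y))*(1*(y*5))))) -> (((((b*y)*3)*2)+((y+b)+((6+x)+5)))*(((8+(b*2))+(9+y))+(((x*6)+(z+y))*(1*(y*5)))))
Step 5: at RRR: (1*(y*5)) -> (y*5); overall: (((((b*y)*3)*2)+((y+b)+((6+x)+5)))*(((8+(b*2))+(9+y))+(((x*6)+(z+y))*(1*(y*5))))) -> (((((b*y)*3)*2)+((y+b)+((6+x)+5)))*(((8+(b*2))+(9+y))+(((x*6)+(z+y))*(y*5))))
Fixed point: (((((b*y)*3)*2)+((y+b)+((6+x)+5)))*(((8+(b*2))+(9+y))+(((x*6)+(z+y))*(y*5))))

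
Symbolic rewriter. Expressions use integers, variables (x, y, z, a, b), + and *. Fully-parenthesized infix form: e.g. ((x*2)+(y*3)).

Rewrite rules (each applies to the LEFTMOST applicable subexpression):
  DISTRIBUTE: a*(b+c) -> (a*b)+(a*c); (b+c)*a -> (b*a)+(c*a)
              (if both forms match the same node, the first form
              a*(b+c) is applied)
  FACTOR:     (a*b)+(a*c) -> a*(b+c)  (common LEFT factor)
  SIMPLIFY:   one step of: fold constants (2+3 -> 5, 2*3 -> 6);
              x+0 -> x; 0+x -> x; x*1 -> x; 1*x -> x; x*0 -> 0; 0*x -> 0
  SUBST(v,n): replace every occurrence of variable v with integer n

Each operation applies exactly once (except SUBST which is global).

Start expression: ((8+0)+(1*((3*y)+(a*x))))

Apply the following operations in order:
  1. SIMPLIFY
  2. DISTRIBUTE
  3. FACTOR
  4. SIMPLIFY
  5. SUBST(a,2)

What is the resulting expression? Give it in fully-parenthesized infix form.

Start: ((8+0)+(1*((3*y)+(a*x))))
Apply SIMPLIFY at L (target: (8+0)): ((8+0)+(1*((3*y)+(a*x)))) -> (8+(1*((3*y)+(a*x))))
Apply DISTRIBUTE at R (target: (1*((3*y)+(a*x)))): (8+(1*((3*y)+(a*x)))) -> (8+((1*(3*y))+(1*(a*x))))
Apply FACTOR at R (target: ((1*(3*y))+(1*(a*x)))): (8+((1*(3*y))+(1*(a*x)))) -> (8+(1*((3*y)+(a*x))))
Apply SIMPLIFY at R (target: (1*((3*y)+(a*x)))): (8+(1*((3*y)+(a*x)))) -> (8+((3*y)+(a*x)))
Apply SUBST(a,2): (8+((3*y)+(a*x))) -> (8+((3*y)+(2*x)))

Answer: (8+((3*y)+(2*x)))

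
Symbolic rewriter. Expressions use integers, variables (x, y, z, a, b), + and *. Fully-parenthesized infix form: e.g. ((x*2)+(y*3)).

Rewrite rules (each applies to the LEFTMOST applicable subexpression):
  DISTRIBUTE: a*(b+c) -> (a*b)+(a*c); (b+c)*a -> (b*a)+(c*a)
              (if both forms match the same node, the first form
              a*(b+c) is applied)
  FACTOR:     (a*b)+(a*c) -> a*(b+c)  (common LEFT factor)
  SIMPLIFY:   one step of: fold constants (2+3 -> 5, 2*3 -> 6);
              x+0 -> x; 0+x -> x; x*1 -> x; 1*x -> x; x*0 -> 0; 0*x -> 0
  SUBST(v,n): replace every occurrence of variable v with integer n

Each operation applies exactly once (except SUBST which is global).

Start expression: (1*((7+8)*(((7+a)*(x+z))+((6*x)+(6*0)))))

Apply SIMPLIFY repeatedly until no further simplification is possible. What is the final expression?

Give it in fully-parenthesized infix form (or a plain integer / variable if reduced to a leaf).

Start: (1*((7+8)*(((7+a)*(x+z))+((6*x)+(6*0)))))
Step 1: at root: (1*((7+8)*(((7+a)*(x+z))+((6*x)+(6*0))))) -> ((7+8)*(((7+a)*(x+z))+((6*x)+(6*0)))); overall: (1*((7+8)*(((7+a)*(x+z))+((6*x)+(6*0))))) -> ((7+8)*(((7+a)*(x+z))+((6*x)+(6*0))))
Step 2: at L: (7+8) -> 15; overall: ((7+8)*(((7+a)*(x+z))+((6*x)+(6*0)))) -> (15*(((7+a)*(x+z))+((6*x)+(6*0))))
Step 3: at RRR: (6*0) -> 0; overall: (15*(((7+a)*(x+z))+((6*x)+(6*0)))) -> (15*(((7+a)*(x+z))+((6*x)+0)))
Step 4: at RR: ((6*x)+0) -> (6*x); overall: (15*(((7+a)*(x+z))+((6*x)+0))) -> (15*(((7+a)*(x+z))+(6*x)))
Fixed point: (15*(((7+a)*(x+z))+(6*x)))

Answer: (15*(((7+a)*(x+z))+(6*x)))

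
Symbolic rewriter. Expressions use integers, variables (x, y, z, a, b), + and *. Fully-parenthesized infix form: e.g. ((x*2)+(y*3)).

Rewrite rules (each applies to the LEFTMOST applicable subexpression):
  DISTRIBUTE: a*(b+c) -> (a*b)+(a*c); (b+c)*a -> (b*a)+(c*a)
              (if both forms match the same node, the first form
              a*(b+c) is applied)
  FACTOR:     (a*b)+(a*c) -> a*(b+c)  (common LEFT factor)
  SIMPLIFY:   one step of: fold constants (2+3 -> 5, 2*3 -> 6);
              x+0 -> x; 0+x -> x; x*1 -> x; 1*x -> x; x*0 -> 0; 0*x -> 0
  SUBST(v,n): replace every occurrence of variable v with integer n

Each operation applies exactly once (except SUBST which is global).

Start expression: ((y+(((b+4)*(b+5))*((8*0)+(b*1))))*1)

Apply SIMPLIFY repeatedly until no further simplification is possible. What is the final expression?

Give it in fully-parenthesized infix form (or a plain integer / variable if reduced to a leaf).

Answer: (y+(((b+4)*(b+5))*b))

Derivation:
Start: ((y+(((b+4)*(b+5))*((8*0)+(b*1))))*1)
Step 1: at root: ((y+(((b+4)*(b+5))*((8*0)+(b*1))))*1) -> (y+(((b+4)*(b+5))*((8*0)+(b*1)))); overall: ((y+(((b+4)*(b+5))*((8*0)+(b*1))))*1) -> (y+(((b+4)*(b+5))*((8*0)+(b*1))))
Step 2: at RRL: (8*0) -> 0; overall: (y+(((b+4)*(b+5))*((8*0)+(b*1)))) -> (y+(((b+4)*(b+5))*(0+(b*1))))
Step 3: at RR: (0+(b*1)) -> (b*1); overall: (y+(((b+4)*(b+5))*(0+(b*1)))) -> (y+(((b+4)*(b+5))*(b*1)))
Step 4: at RR: (b*1) -> b; overall: (y+(((b+4)*(b+5))*(b*1))) -> (y+(((b+4)*(b+5))*b))
Fixed point: (y+(((b+4)*(b+5))*b))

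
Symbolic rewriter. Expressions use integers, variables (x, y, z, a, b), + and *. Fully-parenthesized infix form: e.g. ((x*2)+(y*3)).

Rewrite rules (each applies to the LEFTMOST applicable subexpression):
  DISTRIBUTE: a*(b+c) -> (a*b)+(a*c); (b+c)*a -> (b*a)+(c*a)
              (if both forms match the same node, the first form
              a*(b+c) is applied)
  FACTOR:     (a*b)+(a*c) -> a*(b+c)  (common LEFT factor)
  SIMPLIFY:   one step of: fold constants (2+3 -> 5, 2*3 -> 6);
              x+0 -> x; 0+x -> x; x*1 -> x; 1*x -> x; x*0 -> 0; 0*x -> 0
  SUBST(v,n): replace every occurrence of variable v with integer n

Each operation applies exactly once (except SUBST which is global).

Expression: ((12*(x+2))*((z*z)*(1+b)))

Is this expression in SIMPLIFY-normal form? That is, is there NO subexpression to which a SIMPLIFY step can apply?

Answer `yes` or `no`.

Expression: ((12*(x+2))*((z*z)*(1+b)))
Scanning for simplifiable subexpressions (pre-order)...
  at root: ((12*(x+2))*((z*z)*(1+b))) (not simplifiable)
  at L: (12*(x+2)) (not simplifiable)
  at LR: (x+2) (not simplifiable)
  at R: ((z*z)*(1+b)) (not simplifiable)
  at RL: (z*z) (not simplifiable)
  at RR: (1+b) (not simplifiable)
Result: no simplifiable subexpression found -> normal form.

Answer: yes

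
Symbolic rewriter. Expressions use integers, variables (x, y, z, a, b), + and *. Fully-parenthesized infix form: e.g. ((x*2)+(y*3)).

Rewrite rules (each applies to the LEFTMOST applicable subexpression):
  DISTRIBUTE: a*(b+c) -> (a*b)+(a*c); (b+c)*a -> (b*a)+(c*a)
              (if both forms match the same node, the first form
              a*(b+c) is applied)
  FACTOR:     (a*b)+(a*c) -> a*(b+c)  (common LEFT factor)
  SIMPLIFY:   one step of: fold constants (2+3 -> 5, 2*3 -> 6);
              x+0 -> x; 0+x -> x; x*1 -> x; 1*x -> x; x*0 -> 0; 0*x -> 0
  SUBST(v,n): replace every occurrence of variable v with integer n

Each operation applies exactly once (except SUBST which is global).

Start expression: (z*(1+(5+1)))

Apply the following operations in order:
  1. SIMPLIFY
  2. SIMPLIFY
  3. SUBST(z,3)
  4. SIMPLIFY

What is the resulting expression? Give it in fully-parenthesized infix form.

Start: (z*(1+(5+1)))
Apply SIMPLIFY at RR (target: (5+1)): (z*(1+(5+1))) -> (z*(1+6))
Apply SIMPLIFY at R (target: (1+6)): (z*(1+6)) -> (z*7)
Apply SUBST(z,3): (z*7) -> (3*7)
Apply SIMPLIFY at root (target: (3*7)): (3*7) -> 21

Answer: 21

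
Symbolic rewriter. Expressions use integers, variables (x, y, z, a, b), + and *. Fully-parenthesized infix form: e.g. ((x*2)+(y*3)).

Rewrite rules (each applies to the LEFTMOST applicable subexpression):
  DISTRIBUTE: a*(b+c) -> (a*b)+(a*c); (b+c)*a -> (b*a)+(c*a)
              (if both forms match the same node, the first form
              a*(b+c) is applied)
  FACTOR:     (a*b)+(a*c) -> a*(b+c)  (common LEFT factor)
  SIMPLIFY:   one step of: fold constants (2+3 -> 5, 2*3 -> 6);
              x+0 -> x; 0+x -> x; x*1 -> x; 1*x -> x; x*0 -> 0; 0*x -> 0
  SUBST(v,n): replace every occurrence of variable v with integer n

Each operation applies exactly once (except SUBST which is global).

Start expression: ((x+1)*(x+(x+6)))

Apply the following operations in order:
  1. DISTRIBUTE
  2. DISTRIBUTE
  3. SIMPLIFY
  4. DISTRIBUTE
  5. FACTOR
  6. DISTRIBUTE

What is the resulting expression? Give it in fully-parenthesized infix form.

Answer: (((x*x)+x)+(((x+1)*x)+((x+1)*6)))

Derivation:
Start: ((x+1)*(x+(x+6)))
Apply DISTRIBUTE at root (target: ((x+1)*(x+(x+6)))): ((x+1)*(x+(x+6))) -> (((x+1)*x)+((x+1)*(x+6)))
Apply DISTRIBUTE at L (target: ((x+1)*x)): (((x+1)*x)+((x+1)*(x+6))) -> (((x*x)+(1*x))+((x+1)*(x+6)))
Apply SIMPLIFY at LR (target: (1*x)): (((x*x)+(1*x))+((x+1)*(x+6))) -> (((x*x)+x)+((x+1)*(x+6)))
Apply DISTRIBUTE at R (target: ((x+1)*(x+6))): (((x*x)+x)+((x+1)*(x+6))) -> (((x*x)+x)+(((x+1)*x)+((x+1)*6)))
Apply FACTOR at R (target: (((x+1)*x)+((x+1)*6))): (((x*x)+x)+(((x+1)*x)+((x+1)*6))) -> (((x*x)+x)+((x+1)*(x+6)))
Apply DISTRIBUTE at R (target: ((x+1)*(x+6))): (((x*x)+x)+((x+1)*(x+6))) -> (((x*x)+x)+(((x+1)*x)+((x+1)*6)))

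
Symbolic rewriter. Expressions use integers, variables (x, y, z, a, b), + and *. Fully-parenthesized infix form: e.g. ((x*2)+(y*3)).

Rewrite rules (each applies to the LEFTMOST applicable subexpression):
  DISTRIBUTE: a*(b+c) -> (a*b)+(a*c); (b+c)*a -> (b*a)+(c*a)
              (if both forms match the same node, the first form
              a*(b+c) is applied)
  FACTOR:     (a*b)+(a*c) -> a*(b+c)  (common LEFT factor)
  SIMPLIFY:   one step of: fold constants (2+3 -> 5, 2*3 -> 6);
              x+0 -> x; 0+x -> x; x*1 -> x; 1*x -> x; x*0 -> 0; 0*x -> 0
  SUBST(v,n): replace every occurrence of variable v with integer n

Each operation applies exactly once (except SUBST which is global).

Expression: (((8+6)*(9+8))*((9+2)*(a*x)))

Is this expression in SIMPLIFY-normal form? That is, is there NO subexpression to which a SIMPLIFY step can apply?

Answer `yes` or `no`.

Answer: no

Derivation:
Expression: (((8+6)*(9+8))*((9+2)*(a*x)))
Scanning for simplifiable subexpressions (pre-order)...
  at root: (((8+6)*(9+8))*((9+2)*(a*x))) (not simplifiable)
  at L: ((8+6)*(9+8)) (not simplifiable)
  at LL: (8+6) (SIMPLIFIABLE)
  at LR: (9+8) (SIMPLIFIABLE)
  at R: ((9+2)*(a*x)) (not simplifiable)
  at RL: (9+2) (SIMPLIFIABLE)
  at RR: (a*x) (not simplifiable)
Found simplifiable subexpr at path LL: (8+6)
One SIMPLIFY step would give: ((14*(9+8))*((9+2)*(a*x)))
-> NOT in normal form.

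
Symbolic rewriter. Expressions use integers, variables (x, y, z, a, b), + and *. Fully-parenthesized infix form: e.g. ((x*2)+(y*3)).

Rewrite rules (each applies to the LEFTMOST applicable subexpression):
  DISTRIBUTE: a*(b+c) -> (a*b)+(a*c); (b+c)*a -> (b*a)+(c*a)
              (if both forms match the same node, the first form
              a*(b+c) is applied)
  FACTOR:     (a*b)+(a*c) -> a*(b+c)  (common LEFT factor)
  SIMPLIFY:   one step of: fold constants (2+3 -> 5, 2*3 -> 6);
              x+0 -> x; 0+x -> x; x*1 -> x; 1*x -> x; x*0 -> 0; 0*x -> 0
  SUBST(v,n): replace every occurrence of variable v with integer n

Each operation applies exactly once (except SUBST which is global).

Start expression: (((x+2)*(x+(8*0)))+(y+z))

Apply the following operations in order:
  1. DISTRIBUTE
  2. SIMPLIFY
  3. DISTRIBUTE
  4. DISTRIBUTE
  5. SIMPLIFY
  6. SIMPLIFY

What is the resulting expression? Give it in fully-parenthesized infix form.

Start: (((x+2)*(x+(8*0)))+(y+z))
Apply DISTRIBUTE at L (target: ((x+2)*(x+(8*0)))): (((x+2)*(x+(8*0)))+(y+z)) -> ((((x+2)*x)+((x+2)*(8*0)))+(y+z))
Apply SIMPLIFY at LRR (target: (8*0)): ((((x+2)*x)+((x+2)*(8*0)))+(y+z)) -> ((((x+2)*x)+((x+2)*0))+(y+z))
Apply DISTRIBUTE at LL (target: ((x+2)*x)): ((((x+2)*x)+((x+2)*0))+(y+z)) -> ((((x*x)+(2*x))+((x+2)*0))+(y+z))
Apply DISTRIBUTE at LR (target: ((x+2)*0)): ((((x*x)+(2*x))+((x+2)*0))+(y+z)) -> ((((x*x)+(2*x))+((x*0)+(2*0)))+(y+z))
Apply SIMPLIFY at LRL (target: (x*0)): ((((x*x)+(2*x))+((x*0)+(2*0)))+(y+z)) -> ((((x*x)+(2*x))+(0+(2*0)))+(y+z))
Apply SIMPLIFY at LR (target: (0+(2*0))): ((((x*x)+(2*x))+(0+(2*0)))+(y+z)) -> ((((x*x)+(2*x))+(2*0))+(y+z))

Answer: ((((x*x)+(2*x))+(2*0))+(y+z))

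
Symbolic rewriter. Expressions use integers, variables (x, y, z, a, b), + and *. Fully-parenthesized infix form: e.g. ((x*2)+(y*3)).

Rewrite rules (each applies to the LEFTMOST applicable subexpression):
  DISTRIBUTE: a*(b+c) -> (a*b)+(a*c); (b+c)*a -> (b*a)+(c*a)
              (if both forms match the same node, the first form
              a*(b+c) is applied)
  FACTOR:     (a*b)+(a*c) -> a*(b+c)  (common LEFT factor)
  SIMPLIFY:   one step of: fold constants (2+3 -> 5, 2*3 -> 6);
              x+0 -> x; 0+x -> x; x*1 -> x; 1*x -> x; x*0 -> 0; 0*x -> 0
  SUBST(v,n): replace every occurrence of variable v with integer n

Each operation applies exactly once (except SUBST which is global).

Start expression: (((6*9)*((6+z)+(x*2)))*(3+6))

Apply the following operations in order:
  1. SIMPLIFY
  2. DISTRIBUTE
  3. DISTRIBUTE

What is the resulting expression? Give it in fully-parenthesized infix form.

Start: (((6*9)*((6+z)+(x*2)))*(3+6))
Apply SIMPLIFY at LL (target: (6*9)): (((6*9)*((6+z)+(x*2)))*(3+6)) -> ((54*((6+z)+(x*2)))*(3+6))
Apply DISTRIBUTE at root (target: ((54*((6+z)+(x*2)))*(3+6))): ((54*((6+z)+(x*2)))*(3+6)) -> (((54*((6+z)+(x*2)))*3)+((54*((6+z)+(x*2)))*6))
Apply DISTRIBUTE at LL (target: (54*((6+z)+(x*2)))): (((54*((6+z)+(x*2)))*3)+((54*((6+z)+(x*2)))*6)) -> ((((54*(6+z))+(54*(x*2)))*3)+((54*((6+z)+(x*2)))*6))

Answer: ((((54*(6+z))+(54*(x*2)))*3)+((54*((6+z)+(x*2)))*6))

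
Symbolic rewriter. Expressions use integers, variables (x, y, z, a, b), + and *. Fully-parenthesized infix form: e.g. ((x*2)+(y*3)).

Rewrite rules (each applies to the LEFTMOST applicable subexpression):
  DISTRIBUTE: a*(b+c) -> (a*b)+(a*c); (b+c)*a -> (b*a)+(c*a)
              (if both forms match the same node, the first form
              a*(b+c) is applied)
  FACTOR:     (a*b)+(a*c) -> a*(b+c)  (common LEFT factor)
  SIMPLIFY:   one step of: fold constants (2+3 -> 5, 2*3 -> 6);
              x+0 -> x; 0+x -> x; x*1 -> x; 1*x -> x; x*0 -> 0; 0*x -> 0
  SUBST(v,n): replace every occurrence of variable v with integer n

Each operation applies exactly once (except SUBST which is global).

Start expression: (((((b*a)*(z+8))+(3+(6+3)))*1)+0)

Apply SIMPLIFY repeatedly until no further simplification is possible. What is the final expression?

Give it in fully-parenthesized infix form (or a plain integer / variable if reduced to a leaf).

Answer: (((b*a)*(z+8))+12)

Derivation:
Start: (((((b*a)*(z+8))+(3+(6+3)))*1)+0)
Step 1: at root: (((((b*a)*(z+8))+(3+(6+3)))*1)+0) -> ((((b*a)*(z+8))+(3+(6+3)))*1); overall: (((((b*a)*(z+8))+(3+(6+3)))*1)+0) -> ((((b*a)*(z+8))+(3+(6+3)))*1)
Step 2: at root: ((((b*a)*(z+8))+(3+(6+3)))*1) -> (((b*a)*(z+8))+(3+(6+3))); overall: ((((b*a)*(z+8))+(3+(6+3)))*1) -> (((b*a)*(z+8))+(3+(6+3)))
Step 3: at RR: (6+3) -> 9; overall: (((b*a)*(z+8))+(3+(6+3))) -> (((b*a)*(z+8))+(3+9))
Step 4: at R: (3+9) -> 12; overall: (((b*a)*(z+8))+(3+9)) -> (((b*a)*(z+8))+12)
Fixed point: (((b*a)*(z+8))+12)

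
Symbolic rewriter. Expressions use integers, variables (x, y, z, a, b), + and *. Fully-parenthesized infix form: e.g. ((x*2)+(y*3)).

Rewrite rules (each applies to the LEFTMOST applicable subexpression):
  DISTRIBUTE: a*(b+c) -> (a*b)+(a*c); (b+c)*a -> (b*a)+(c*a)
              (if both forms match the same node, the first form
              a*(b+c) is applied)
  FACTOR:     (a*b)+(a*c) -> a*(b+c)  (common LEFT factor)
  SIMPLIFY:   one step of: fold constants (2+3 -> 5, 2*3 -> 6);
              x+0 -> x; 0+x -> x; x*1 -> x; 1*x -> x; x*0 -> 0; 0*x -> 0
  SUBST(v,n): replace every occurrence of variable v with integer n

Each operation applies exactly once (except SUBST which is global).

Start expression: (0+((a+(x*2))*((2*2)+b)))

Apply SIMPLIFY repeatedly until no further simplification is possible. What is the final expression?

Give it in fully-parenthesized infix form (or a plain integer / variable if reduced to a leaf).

Start: (0+((a+(x*2))*((2*2)+b)))
Step 1: at root: (0+((a+(x*2))*((2*2)+b))) -> ((a+(x*2))*((2*2)+b)); overall: (0+((a+(x*2))*((2*2)+b))) -> ((a+(x*2))*((2*2)+b))
Step 2: at RL: (2*2) -> 4; overall: ((a+(x*2))*((2*2)+b)) -> ((a+(x*2))*(4+b))
Fixed point: ((a+(x*2))*(4+b))

Answer: ((a+(x*2))*(4+b))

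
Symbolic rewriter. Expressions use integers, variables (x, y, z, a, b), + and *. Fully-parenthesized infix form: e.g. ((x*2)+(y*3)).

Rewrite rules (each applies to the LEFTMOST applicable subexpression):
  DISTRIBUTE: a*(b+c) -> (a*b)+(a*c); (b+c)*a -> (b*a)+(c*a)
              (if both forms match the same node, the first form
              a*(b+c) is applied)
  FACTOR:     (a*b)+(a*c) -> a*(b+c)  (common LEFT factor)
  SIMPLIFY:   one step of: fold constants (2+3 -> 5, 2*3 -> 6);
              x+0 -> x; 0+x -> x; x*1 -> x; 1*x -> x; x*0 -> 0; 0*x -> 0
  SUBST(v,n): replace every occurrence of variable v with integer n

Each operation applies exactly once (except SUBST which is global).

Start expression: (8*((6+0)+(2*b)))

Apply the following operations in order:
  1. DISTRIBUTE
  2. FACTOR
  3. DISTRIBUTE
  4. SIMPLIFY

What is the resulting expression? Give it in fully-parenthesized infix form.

Answer: ((8*6)+(8*(2*b)))

Derivation:
Start: (8*((6+0)+(2*b)))
Apply DISTRIBUTE at root (target: (8*((6+0)+(2*b)))): (8*((6+0)+(2*b))) -> ((8*(6+0))+(8*(2*b)))
Apply FACTOR at root (target: ((8*(6+0))+(8*(2*b)))): ((8*(6+0))+(8*(2*b))) -> (8*((6+0)+(2*b)))
Apply DISTRIBUTE at root (target: (8*((6+0)+(2*b)))): (8*((6+0)+(2*b))) -> ((8*(6+0))+(8*(2*b)))
Apply SIMPLIFY at LR (target: (6+0)): ((8*(6+0))+(8*(2*b))) -> ((8*6)+(8*(2*b)))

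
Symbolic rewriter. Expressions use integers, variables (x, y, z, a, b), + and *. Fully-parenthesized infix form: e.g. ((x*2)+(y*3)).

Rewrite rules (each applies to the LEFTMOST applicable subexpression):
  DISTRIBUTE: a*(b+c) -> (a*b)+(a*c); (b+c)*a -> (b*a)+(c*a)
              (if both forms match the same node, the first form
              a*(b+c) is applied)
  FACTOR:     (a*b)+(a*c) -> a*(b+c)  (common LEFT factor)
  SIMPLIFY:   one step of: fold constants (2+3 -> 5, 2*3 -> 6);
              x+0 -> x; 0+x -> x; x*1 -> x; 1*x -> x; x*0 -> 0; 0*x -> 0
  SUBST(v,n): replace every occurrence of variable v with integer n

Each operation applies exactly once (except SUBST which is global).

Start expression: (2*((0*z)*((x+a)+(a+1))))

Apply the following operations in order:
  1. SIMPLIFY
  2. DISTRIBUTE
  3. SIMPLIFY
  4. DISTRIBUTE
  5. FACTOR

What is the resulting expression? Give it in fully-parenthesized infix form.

Start: (2*((0*z)*((x+a)+(a+1))))
Apply SIMPLIFY at RL (target: (0*z)): (2*((0*z)*((x+a)+(a+1)))) -> (2*(0*((x+a)+(a+1))))
Apply DISTRIBUTE at R (target: (0*((x+a)+(a+1)))): (2*(0*((x+a)+(a+1)))) -> (2*((0*(x+a))+(0*(a+1))))
Apply SIMPLIFY at RL (target: (0*(x+a))): (2*((0*(x+a))+(0*(a+1)))) -> (2*(0+(0*(a+1))))
Apply DISTRIBUTE at root (target: (2*(0+(0*(a+1))))): (2*(0+(0*(a+1)))) -> ((2*0)+(2*(0*(a+1))))
Apply FACTOR at root (target: ((2*0)+(2*(0*(a+1))))): ((2*0)+(2*(0*(a+1)))) -> (2*(0+(0*(a+1))))

Answer: (2*(0+(0*(a+1))))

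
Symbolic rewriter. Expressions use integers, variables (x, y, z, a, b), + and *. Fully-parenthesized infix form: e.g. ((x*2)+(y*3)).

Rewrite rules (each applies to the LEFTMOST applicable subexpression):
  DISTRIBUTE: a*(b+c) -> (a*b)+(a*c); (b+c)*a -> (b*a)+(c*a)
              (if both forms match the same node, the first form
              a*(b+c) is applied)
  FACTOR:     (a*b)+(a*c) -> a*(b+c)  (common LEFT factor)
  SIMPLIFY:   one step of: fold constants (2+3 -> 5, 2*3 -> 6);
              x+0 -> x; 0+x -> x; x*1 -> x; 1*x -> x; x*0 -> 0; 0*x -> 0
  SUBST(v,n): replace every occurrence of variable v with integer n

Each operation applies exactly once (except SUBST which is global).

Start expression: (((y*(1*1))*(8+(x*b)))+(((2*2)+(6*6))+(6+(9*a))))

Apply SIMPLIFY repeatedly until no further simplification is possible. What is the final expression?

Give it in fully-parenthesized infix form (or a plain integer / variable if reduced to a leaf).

Start: (((y*(1*1))*(8+(x*b)))+(((2*2)+(6*6))+(6+(9*a))))
Step 1: at LLR: (1*1) -> 1; overall: (((y*(1*1))*(8+(x*b)))+(((2*2)+(6*6))+(6+(9*a)))) -> (((y*1)*(8+(x*b)))+(((2*2)+(6*6))+(6+(9*a))))
Step 2: at LL: (y*1) -> y; overall: (((y*1)*(8+(x*b)))+(((2*2)+(6*6))+(6+(9*a)))) -> ((y*(8+(x*b)))+(((2*2)+(6*6))+(6+(9*a))))
Step 3: at RLL: (2*2) -> 4; overall: ((y*(8+(x*b)))+(((2*2)+(6*6))+(6+(9*a)))) -> ((y*(8+(x*b)))+((4+(6*6))+(6+(9*a))))
Step 4: at RLR: (6*6) -> 36; overall: ((y*(8+(x*b)))+((4+(6*6))+(6+(9*a)))) -> ((y*(8+(x*b)))+((4+36)+(6+(9*a))))
Step 5: at RL: (4+36) -> 40; overall: ((y*(8+(x*b)))+((4+36)+(6+(9*a)))) -> ((y*(8+(x*b)))+(40+(6+(9*a))))
Fixed point: ((y*(8+(x*b)))+(40+(6+(9*a))))

Answer: ((y*(8+(x*b)))+(40+(6+(9*a))))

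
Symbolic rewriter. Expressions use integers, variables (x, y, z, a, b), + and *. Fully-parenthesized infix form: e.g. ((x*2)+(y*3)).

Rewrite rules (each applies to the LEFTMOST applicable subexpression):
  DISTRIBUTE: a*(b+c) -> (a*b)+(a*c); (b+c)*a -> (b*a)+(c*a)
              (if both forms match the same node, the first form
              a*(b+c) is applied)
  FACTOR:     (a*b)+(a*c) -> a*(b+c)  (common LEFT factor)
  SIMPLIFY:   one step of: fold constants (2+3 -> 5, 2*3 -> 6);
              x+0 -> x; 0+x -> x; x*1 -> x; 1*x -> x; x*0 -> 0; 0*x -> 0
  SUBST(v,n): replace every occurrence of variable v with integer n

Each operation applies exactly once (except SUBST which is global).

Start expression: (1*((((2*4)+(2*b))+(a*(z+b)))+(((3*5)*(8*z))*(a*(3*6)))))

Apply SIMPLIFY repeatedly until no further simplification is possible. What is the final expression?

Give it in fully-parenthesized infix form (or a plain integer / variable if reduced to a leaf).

Answer: (((8+(2*b))+(a*(z+b)))+((15*(8*z))*(a*18)))

Derivation:
Start: (1*((((2*4)+(2*b))+(a*(z+b)))+(((3*5)*(8*z))*(a*(3*6)))))
Step 1: at root: (1*((((2*4)+(2*b))+(a*(z+b)))+(((3*5)*(8*z))*(a*(3*6))))) -> ((((2*4)+(2*b))+(a*(z+b)))+(((3*5)*(8*z))*(a*(3*6)))); overall: (1*((((2*4)+(2*b))+(a*(z+b)))+(((3*5)*(8*z))*(a*(3*6))))) -> ((((2*4)+(2*b))+(a*(z+b)))+(((3*5)*(8*z))*(a*(3*6))))
Step 2: at LLL: (2*4) -> 8; overall: ((((2*4)+(2*b))+(a*(z+b)))+(((3*5)*(8*z))*(a*(3*6)))) -> (((8+(2*b))+(a*(z+b)))+(((3*5)*(8*z))*(a*(3*6))))
Step 3: at RLL: (3*5) -> 15; overall: (((8+(2*b))+(a*(z+b)))+(((3*5)*(8*z))*(a*(3*6)))) -> (((8+(2*b))+(a*(z+b)))+((15*(8*z))*(a*(3*6))))
Step 4: at RRR: (3*6) -> 18; overall: (((8+(2*b))+(a*(z+b)))+((15*(8*z))*(a*(3*6)))) -> (((8+(2*b))+(a*(z+b)))+((15*(8*z))*(a*18)))
Fixed point: (((8+(2*b))+(a*(z+b)))+((15*(8*z))*(a*18)))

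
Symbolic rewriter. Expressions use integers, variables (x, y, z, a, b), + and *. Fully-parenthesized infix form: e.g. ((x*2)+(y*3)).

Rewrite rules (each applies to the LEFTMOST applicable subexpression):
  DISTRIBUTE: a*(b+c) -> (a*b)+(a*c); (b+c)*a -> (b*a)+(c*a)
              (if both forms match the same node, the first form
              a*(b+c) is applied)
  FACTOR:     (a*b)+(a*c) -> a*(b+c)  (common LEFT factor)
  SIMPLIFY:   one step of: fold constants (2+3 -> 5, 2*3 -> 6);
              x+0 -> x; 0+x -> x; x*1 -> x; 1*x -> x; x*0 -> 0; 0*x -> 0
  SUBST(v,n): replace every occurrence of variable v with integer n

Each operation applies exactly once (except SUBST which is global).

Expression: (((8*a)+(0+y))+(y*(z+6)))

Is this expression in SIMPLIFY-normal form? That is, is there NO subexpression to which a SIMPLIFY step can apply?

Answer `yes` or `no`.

Answer: no

Derivation:
Expression: (((8*a)+(0+y))+(y*(z+6)))
Scanning for simplifiable subexpressions (pre-order)...
  at root: (((8*a)+(0+y))+(y*(z+6))) (not simplifiable)
  at L: ((8*a)+(0+y)) (not simplifiable)
  at LL: (8*a) (not simplifiable)
  at LR: (0+y) (SIMPLIFIABLE)
  at R: (y*(z+6)) (not simplifiable)
  at RR: (z+6) (not simplifiable)
Found simplifiable subexpr at path LR: (0+y)
One SIMPLIFY step would give: (((8*a)+y)+(y*(z+6)))
-> NOT in normal form.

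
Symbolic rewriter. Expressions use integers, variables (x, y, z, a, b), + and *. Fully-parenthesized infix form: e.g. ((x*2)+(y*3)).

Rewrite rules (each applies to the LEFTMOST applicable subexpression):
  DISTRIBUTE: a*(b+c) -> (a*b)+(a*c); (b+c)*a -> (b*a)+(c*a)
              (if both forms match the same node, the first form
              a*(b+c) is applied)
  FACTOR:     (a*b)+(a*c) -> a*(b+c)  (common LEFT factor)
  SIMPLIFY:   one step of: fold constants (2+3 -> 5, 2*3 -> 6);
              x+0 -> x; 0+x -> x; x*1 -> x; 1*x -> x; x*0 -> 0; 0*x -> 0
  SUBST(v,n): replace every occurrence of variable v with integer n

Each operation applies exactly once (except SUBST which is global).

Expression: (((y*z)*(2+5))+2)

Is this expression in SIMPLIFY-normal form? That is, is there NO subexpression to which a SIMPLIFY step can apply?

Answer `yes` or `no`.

Expression: (((y*z)*(2+5))+2)
Scanning for simplifiable subexpressions (pre-order)...
  at root: (((y*z)*(2+5))+2) (not simplifiable)
  at L: ((y*z)*(2+5)) (not simplifiable)
  at LL: (y*z) (not simplifiable)
  at LR: (2+5) (SIMPLIFIABLE)
Found simplifiable subexpr at path LR: (2+5)
One SIMPLIFY step would give: (((y*z)*7)+2)
-> NOT in normal form.

Answer: no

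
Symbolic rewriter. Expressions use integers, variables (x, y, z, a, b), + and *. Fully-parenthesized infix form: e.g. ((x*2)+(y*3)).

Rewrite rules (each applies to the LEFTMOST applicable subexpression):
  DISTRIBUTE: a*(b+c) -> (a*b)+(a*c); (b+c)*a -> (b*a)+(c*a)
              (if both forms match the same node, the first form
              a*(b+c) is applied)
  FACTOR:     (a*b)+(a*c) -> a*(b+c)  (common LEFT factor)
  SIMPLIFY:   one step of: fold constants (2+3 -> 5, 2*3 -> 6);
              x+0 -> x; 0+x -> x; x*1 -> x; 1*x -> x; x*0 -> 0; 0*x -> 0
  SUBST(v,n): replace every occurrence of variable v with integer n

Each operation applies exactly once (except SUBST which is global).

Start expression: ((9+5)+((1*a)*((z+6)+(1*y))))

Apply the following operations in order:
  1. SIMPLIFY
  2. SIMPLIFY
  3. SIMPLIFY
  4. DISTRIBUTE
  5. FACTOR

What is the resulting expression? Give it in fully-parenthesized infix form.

Answer: (14+(a*((z+6)+y)))

Derivation:
Start: ((9+5)+((1*a)*((z+6)+(1*y))))
Apply SIMPLIFY at L (target: (9+5)): ((9+5)+((1*a)*((z+6)+(1*y)))) -> (14+((1*a)*((z+6)+(1*y))))
Apply SIMPLIFY at RL (target: (1*a)): (14+((1*a)*((z+6)+(1*y)))) -> (14+(a*((z+6)+(1*y))))
Apply SIMPLIFY at RRR (target: (1*y)): (14+(a*((z+6)+(1*y)))) -> (14+(a*((z+6)+y)))
Apply DISTRIBUTE at R (target: (a*((z+6)+y))): (14+(a*((z+6)+y))) -> (14+((a*(z+6))+(a*y)))
Apply FACTOR at R (target: ((a*(z+6))+(a*y))): (14+((a*(z+6))+(a*y))) -> (14+(a*((z+6)+y)))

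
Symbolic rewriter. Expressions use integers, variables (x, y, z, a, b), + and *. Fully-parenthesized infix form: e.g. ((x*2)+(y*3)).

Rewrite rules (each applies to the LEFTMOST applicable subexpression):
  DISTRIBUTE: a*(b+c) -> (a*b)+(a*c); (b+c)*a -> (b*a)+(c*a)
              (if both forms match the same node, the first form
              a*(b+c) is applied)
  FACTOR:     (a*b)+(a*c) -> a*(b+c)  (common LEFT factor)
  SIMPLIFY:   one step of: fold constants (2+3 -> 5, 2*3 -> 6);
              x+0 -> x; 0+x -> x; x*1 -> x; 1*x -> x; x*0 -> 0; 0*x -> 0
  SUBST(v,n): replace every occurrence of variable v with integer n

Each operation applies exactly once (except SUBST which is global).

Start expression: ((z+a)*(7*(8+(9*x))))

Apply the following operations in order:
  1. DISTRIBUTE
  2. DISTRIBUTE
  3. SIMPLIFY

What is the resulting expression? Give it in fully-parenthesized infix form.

Start: ((z+a)*(7*(8+(9*x))))
Apply DISTRIBUTE at root (target: ((z+a)*(7*(8+(9*x))))): ((z+a)*(7*(8+(9*x)))) -> ((z*(7*(8+(9*x))))+(a*(7*(8+(9*x)))))
Apply DISTRIBUTE at LR (target: (7*(8+(9*x)))): ((z*(7*(8+(9*x))))+(a*(7*(8+(9*x))))) -> ((z*((7*8)+(7*(9*x))))+(a*(7*(8+(9*x)))))
Apply SIMPLIFY at LRL (target: (7*8)): ((z*((7*8)+(7*(9*x))))+(a*(7*(8+(9*x))))) -> ((z*(56+(7*(9*x))))+(a*(7*(8+(9*x)))))

Answer: ((z*(56+(7*(9*x))))+(a*(7*(8+(9*x)))))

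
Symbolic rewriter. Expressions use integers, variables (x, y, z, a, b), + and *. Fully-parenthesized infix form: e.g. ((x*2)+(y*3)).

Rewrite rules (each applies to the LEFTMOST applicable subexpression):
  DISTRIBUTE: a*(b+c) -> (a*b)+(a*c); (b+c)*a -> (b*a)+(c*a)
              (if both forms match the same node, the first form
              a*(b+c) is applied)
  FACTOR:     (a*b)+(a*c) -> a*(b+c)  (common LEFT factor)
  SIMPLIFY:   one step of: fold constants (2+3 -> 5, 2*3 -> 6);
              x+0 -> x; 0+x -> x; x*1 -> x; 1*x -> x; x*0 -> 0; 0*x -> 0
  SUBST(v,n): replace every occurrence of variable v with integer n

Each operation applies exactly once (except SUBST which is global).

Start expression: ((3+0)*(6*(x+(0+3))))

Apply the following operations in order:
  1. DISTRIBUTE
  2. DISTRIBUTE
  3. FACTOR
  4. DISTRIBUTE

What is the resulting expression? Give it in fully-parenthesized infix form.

Answer: ((3*((6*x)+(6*(0+3))))+(0*(6*(x+(0+3)))))

Derivation:
Start: ((3+0)*(6*(x+(0+3))))
Apply DISTRIBUTE at root (target: ((3+0)*(6*(x+(0+3))))): ((3+0)*(6*(x+(0+3)))) -> ((3*(6*(x+(0+3))))+(0*(6*(x+(0+3)))))
Apply DISTRIBUTE at LR (target: (6*(x+(0+3)))): ((3*(6*(x+(0+3))))+(0*(6*(x+(0+3))))) -> ((3*((6*x)+(6*(0+3))))+(0*(6*(x+(0+3)))))
Apply FACTOR at LR (target: ((6*x)+(6*(0+3)))): ((3*((6*x)+(6*(0+3))))+(0*(6*(x+(0+3))))) -> ((3*(6*(x+(0+3))))+(0*(6*(x+(0+3)))))
Apply DISTRIBUTE at LR (target: (6*(x+(0+3)))): ((3*(6*(x+(0+3))))+(0*(6*(x+(0+3))))) -> ((3*((6*x)+(6*(0+3))))+(0*(6*(x+(0+3)))))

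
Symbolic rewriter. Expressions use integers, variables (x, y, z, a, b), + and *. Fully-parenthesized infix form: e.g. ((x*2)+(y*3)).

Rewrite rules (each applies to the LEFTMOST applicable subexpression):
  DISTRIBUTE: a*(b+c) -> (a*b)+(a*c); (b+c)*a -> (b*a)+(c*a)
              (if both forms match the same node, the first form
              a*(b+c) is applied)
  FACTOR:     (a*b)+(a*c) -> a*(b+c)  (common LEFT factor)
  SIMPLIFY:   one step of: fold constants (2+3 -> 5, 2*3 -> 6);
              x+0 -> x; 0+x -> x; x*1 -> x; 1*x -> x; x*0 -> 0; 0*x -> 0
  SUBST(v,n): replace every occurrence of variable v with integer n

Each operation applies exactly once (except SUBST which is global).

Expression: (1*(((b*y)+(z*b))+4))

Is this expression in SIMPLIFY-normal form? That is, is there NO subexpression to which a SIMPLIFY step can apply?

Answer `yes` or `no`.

Answer: no

Derivation:
Expression: (1*(((b*y)+(z*b))+4))
Scanning for simplifiable subexpressions (pre-order)...
  at root: (1*(((b*y)+(z*b))+4)) (SIMPLIFIABLE)
  at R: (((b*y)+(z*b))+4) (not simplifiable)
  at RL: ((b*y)+(z*b)) (not simplifiable)
  at RLL: (b*y) (not simplifiable)
  at RLR: (z*b) (not simplifiable)
Found simplifiable subexpr at path root: (1*(((b*y)+(z*b))+4))
One SIMPLIFY step would give: (((b*y)+(z*b))+4)
-> NOT in normal form.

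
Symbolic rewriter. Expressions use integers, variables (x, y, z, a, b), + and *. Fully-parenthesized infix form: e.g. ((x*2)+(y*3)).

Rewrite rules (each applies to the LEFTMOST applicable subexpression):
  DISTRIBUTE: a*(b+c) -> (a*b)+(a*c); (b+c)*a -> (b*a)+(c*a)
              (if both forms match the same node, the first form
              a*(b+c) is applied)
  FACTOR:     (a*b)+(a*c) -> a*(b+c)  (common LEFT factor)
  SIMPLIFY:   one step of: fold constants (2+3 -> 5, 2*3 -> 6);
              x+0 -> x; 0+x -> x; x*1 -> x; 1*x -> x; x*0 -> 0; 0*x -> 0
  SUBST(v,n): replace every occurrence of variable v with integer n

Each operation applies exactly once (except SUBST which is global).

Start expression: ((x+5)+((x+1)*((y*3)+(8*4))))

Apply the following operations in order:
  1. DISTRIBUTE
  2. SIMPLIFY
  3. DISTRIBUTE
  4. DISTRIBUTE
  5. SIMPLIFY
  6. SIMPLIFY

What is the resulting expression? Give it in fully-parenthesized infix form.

Answer: ((x+5)+(((x*(y*3))+(y*3))+((x*32)+32)))

Derivation:
Start: ((x+5)+((x+1)*((y*3)+(8*4))))
Apply DISTRIBUTE at R (target: ((x+1)*((y*3)+(8*4)))): ((x+5)+((x+1)*((y*3)+(8*4)))) -> ((x+5)+(((x+1)*(y*3))+((x+1)*(8*4))))
Apply SIMPLIFY at RRR (target: (8*4)): ((x+5)+(((x+1)*(y*3))+((x+1)*(8*4)))) -> ((x+5)+(((x+1)*(y*3))+((x+1)*32)))
Apply DISTRIBUTE at RL (target: ((x+1)*(y*3))): ((x+5)+(((x+1)*(y*3))+((x+1)*32))) -> ((x+5)+(((x*(y*3))+(1*(y*3)))+((x+1)*32)))
Apply DISTRIBUTE at RR (target: ((x+1)*32)): ((x+5)+(((x*(y*3))+(1*(y*3)))+((x+1)*32))) -> ((x+5)+(((x*(y*3))+(1*(y*3)))+((x*32)+(1*32))))
Apply SIMPLIFY at RLR (target: (1*(y*3))): ((x+5)+(((x*(y*3))+(1*(y*3)))+((x*32)+(1*32)))) -> ((x+5)+(((x*(y*3))+(y*3))+((x*32)+(1*32))))
Apply SIMPLIFY at RRR (target: (1*32)): ((x+5)+(((x*(y*3))+(y*3))+((x*32)+(1*32)))) -> ((x+5)+(((x*(y*3))+(y*3))+((x*32)+32)))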